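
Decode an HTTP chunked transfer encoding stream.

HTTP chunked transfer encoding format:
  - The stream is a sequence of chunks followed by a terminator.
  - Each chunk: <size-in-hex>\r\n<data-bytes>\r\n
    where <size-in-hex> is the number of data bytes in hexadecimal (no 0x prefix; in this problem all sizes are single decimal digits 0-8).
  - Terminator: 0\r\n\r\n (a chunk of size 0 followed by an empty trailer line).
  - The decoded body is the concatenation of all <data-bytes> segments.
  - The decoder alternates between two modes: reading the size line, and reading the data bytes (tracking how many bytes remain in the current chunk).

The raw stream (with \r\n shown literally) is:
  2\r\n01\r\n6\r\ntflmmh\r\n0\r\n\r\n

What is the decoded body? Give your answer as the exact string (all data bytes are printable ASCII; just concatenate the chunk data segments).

Answer: 01tflmmh

Derivation:
Chunk 1: stream[0..1]='2' size=0x2=2, data at stream[3..5]='01' -> body[0..2], body so far='01'
Chunk 2: stream[7..8]='6' size=0x6=6, data at stream[10..16]='tflmmh' -> body[2..8], body so far='01tflmmh'
Chunk 3: stream[18..19]='0' size=0 (terminator). Final body='01tflmmh' (8 bytes)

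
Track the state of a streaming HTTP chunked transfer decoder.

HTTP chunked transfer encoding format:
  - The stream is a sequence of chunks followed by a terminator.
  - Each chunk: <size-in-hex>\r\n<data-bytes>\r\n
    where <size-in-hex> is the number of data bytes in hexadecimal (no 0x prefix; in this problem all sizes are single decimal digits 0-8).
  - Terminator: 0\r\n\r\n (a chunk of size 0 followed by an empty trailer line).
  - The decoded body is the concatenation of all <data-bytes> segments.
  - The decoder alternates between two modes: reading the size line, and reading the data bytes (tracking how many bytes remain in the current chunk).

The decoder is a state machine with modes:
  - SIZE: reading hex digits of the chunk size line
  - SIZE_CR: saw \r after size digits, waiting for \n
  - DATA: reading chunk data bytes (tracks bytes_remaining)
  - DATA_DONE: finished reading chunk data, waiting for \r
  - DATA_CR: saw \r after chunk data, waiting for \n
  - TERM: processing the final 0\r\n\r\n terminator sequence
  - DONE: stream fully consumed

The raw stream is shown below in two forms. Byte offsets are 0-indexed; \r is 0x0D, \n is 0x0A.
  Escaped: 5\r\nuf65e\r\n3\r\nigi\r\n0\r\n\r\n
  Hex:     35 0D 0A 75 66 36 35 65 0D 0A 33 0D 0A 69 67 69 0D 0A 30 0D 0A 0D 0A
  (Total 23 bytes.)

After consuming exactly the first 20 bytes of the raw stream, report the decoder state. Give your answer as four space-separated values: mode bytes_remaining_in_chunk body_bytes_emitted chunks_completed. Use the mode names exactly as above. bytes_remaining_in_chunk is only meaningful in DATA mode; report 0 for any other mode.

Answer: SIZE_CR 0 8 2

Derivation:
Byte 0 = '5': mode=SIZE remaining=0 emitted=0 chunks_done=0
Byte 1 = 0x0D: mode=SIZE_CR remaining=0 emitted=0 chunks_done=0
Byte 2 = 0x0A: mode=DATA remaining=5 emitted=0 chunks_done=0
Byte 3 = 'u': mode=DATA remaining=4 emitted=1 chunks_done=0
Byte 4 = 'f': mode=DATA remaining=3 emitted=2 chunks_done=0
Byte 5 = '6': mode=DATA remaining=2 emitted=3 chunks_done=0
Byte 6 = '5': mode=DATA remaining=1 emitted=4 chunks_done=0
Byte 7 = 'e': mode=DATA_DONE remaining=0 emitted=5 chunks_done=0
Byte 8 = 0x0D: mode=DATA_CR remaining=0 emitted=5 chunks_done=0
Byte 9 = 0x0A: mode=SIZE remaining=0 emitted=5 chunks_done=1
Byte 10 = '3': mode=SIZE remaining=0 emitted=5 chunks_done=1
Byte 11 = 0x0D: mode=SIZE_CR remaining=0 emitted=5 chunks_done=1
Byte 12 = 0x0A: mode=DATA remaining=3 emitted=5 chunks_done=1
Byte 13 = 'i': mode=DATA remaining=2 emitted=6 chunks_done=1
Byte 14 = 'g': mode=DATA remaining=1 emitted=7 chunks_done=1
Byte 15 = 'i': mode=DATA_DONE remaining=0 emitted=8 chunks_done=1
Byte 16 = 0x0D: mode=DATA_CR remaining=0 emitted=8 chunks_done=1
Byte 17 = 0x0A: mode=SIZE remaining=0 emitted=8 chunks_done=2
Byte 18 = '0': mode=SIZE remaining=0 emitted=8 chunks_done=2
Byte 19 = 0x0D: mode=SIZE_CR remaining=0 emitted=8 chunks_done=2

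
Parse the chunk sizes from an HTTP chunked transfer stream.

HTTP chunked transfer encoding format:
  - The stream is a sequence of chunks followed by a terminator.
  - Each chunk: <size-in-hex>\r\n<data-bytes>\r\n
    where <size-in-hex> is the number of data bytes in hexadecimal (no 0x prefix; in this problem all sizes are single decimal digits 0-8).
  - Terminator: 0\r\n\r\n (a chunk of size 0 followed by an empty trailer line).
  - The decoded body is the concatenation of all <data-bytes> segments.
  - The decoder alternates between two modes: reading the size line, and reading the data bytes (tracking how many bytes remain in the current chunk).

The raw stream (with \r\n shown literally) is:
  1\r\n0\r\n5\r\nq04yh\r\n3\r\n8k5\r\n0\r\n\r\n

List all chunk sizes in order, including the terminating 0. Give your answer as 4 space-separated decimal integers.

Chunk 1: stream[0..1]='1' size=0x1=1, data at stream[3..4]='0' -> body[0..1], body so far='0'
Chunk 2: stream[6..7]='5' size=0x5=5, data at stream[9..14]='q04yh' -> body[1..6], body so far='0q04yh'
Chunk 3: stream[16..17]='3' size=0x3=3, data at stream[19..22]='8k5' -> body[6..9], body so far='0q04yh8k5'
Chunk 4: stream[24..25]='0' size=0 (terminator). Final body='0q04yh8k5' (9 bytes)

Answer: 1 5 3 0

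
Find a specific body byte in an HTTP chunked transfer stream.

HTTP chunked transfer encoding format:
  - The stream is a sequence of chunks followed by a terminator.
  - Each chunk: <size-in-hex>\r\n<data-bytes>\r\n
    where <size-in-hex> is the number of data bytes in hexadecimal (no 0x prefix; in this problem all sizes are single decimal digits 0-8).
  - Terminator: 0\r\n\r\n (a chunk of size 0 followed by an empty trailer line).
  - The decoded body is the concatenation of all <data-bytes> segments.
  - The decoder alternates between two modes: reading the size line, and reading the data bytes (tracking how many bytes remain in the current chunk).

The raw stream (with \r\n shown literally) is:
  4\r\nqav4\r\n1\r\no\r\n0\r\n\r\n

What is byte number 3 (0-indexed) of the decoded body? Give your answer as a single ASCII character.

Chunk 1: stream[0..1]='4' size=0x4=4, data at stream[3..7]='qav4' -> body[0..4], body so far='qav4'
Chunk 2: stream[9..10]='1' size=0x1=1, data at stream[12..13]='o' -> body[4..5], body so far='qav4o'
Chunk 3: stream[15..16]='0' size=0 (terminator). Final body='qav4o' (5 bytes)
Body byte 3 = '4'

Answer: 4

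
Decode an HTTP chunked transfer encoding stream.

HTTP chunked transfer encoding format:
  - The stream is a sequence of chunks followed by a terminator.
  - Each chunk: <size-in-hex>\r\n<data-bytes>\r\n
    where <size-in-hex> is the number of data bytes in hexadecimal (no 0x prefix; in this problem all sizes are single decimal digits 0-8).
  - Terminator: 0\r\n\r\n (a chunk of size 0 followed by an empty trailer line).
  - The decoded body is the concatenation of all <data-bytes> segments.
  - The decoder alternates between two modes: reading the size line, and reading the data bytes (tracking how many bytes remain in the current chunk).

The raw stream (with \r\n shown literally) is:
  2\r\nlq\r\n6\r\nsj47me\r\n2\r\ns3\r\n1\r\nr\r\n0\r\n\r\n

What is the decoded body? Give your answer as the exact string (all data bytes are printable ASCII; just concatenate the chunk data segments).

Chunk 1: stream[0..1]='2' size=0x2=2, data at stream[3..5]='lq' -> body[0..2], body so far='lq'
Chunk 2: stream[7..8]='6' size=0x6=6, data at stream[10..16]='sj47me' -> body[2..8], body so far='lqsj47me'
Chunk 3: stream[18..19]='2' size=0x2=2, data at stream[21..23]='s3' -> body[8..10], body so far='lqsj47mes3'
Chunk 4: stream[25..26]='1' size=0x1=1, data at stream[28..29]='r' -> body[10..11], body so far='lqsj47mes3r'
Chunk 5: stream[31..32]='0' size=0 (terminator). Final body='lqsj47mes3r' (11 bytes)

Answer: lqsj47mes3r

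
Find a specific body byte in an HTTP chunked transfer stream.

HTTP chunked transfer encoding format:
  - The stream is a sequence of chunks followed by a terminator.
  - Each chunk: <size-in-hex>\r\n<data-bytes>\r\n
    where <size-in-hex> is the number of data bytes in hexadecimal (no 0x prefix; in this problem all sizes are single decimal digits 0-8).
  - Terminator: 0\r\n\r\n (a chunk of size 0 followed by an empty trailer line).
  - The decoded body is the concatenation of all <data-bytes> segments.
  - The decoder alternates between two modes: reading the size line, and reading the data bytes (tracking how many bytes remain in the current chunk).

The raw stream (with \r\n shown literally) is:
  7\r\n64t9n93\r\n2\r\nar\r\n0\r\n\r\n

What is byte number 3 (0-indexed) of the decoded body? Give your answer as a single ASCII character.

Chunk 1: stream[0..1]='7' size=0x7=7, data at stream[3..10]='64t9n93' -> body[0..7], body so far='64t9n93'
Chunk 2: stream[12..13]='2' size=0x2=2, data at stream[15..17]='ar' -> body[7..9], body so far='64t9n93ar'
Chunk 3: stream[19..20]='0' size=0 (terminator). Final body='64t9n93ar' (9 bytes)
Body byte 3 = '9'

Answer: 9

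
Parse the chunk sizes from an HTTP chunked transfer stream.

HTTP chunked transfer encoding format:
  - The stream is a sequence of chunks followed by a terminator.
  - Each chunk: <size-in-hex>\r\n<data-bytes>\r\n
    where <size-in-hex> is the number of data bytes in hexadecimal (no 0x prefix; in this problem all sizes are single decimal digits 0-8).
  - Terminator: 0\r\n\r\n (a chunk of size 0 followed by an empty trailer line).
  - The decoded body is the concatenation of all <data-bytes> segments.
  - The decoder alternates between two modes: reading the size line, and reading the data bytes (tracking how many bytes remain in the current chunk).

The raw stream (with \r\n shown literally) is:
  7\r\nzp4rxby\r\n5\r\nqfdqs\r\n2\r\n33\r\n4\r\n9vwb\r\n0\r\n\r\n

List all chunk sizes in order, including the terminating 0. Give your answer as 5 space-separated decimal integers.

Answer: 7 5 2 4 0

Derivation:
Chunk 1: stream[0..1]='7' size=0x7=7, data at stream[3..10]='zp4rxby' -> body[0..7], body so far='zp4rxby'
Chunk 2: stream[12..13]='5' size=0x5=5, data at stream[15..20]='qfdqs' -> body[7..12], body so far='zp4rxbyqfdqs'
Chunk 3: stream[22..23]='2' size=0x2=2, data at stream[25..27]='33' -> body[12..14], body so far='zp4rxbyqfdqs33'
Chunk 4: stream[29..30]='4' size=0x4=4, data at stream[32..36]='9vwb' -> body[14..18], body so far='zp4rxbyqfdqs339vwb'
Chunk 5: stream[38..39]='0' size=0 (terminator). Final body='zp4rxbyqfdqs339vwb' (18 bytes)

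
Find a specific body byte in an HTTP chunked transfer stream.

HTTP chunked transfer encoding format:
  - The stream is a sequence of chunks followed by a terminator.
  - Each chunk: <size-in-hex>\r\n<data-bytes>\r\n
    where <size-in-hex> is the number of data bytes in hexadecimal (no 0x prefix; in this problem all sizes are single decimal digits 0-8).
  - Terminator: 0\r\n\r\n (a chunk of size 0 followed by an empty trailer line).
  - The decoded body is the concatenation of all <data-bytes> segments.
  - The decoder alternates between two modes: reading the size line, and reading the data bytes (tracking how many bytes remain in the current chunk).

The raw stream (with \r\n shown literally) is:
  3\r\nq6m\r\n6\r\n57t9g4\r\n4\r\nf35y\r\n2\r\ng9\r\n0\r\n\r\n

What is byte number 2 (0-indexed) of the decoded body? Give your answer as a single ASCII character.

Chunk 1: stream[0..1]='3' size=0x3=3, data at stream[3..6]='q6m' -> body[0..3], body so far='q6m'
Chunk 2: stream[8..9]='6' size=0x6=6, data at stream[11..17]='57t9g4' -> body[3..9], body so far='q6m57t9g4'
Chunk 3: stream[19..20]='4' size=0x4=4, data at stream[22..26]='f35y' -> body[9..13], body so far='q6m57t9g4f35y'
Chunk 4: stream[28..29]='2' size=0x2=2, data at stream[31..33]='g9' -> body[13..15], body so far='q6m57t9g4f35yg9'
Chunk 5: stream[35..36]='0' size=0 (terminator). Final body='q6m57t9g4f35yg9' (15 bytes)
Body byte 2 = 'm'

Answer: m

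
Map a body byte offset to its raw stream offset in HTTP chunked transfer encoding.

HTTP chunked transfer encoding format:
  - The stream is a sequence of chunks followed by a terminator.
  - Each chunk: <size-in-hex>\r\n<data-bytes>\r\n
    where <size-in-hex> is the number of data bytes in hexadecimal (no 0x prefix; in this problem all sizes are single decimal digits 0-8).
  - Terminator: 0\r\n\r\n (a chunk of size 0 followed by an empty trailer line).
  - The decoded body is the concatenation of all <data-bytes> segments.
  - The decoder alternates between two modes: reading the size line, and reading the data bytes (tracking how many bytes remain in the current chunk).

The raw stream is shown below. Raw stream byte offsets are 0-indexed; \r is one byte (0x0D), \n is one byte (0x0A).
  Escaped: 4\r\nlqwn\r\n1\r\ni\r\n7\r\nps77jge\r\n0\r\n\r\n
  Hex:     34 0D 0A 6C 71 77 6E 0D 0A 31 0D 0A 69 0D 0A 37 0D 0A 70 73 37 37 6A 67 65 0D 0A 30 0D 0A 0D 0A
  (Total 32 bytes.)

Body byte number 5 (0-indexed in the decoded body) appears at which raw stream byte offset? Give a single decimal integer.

Answer: 18

Derivation:
Chunk 1: stream[0..1]='4' size=0x4=4, data at stream[3..7]='lqwn' -> body[0..4], body so far='lqwn'
Chunk 2: stream[9..10]='1' size=0x1=1, data at stream[12..13]='i' -> body[4..5], body so far='lqwni'
Chunk 3: stream[15..16]='7' size=0x7=7, data at stream[18..25]='ps77jge' -> body[5..12], body so far='lqwnips77jge'
Chunk 4: stream[27..28]='0' size=0 (terminator). Final body='lqwnips77jge' (12 bytes)
Body byte 5 at stream offset 18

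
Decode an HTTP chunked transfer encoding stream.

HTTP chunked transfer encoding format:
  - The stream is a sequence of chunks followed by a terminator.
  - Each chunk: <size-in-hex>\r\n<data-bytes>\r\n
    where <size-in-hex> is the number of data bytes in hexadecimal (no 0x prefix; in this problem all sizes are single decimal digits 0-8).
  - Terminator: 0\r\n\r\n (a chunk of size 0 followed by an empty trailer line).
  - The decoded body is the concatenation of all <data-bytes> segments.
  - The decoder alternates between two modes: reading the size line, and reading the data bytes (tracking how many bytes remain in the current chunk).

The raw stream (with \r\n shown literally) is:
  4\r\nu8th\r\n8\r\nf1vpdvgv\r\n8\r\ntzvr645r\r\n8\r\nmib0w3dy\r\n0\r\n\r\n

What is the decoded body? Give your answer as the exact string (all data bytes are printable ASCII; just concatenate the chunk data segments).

Answer: u8thf1vpdvgvtzvr645rmib0w3dy

Derivation:
Chunk 1: stream[0..1]='4' size=0x4=4, data at stream[3..7]='u8th' -> body[0..4], body so far='u8th'
Chunk 2: stream[9..10]='8' size=0x8=8, data at stream[12..20]='f1vpdvgv' -> body[4..12], body so far='u8thf1vpdvgv'
Chunk 3: stream[22..23]='8' size=0x8=8, data at stream[25..33]='tzvr645r' -> body[12..20], body so far='u8thf1vpdvgvtzvr645r'
Chunk 4: stream[35..36]='8' size=0x8=8, data at stream[38..46]='mib0w3dy' -> body[20..28], body so far='u8thf1vpdvgvtzvr645rmib0w3dy'
Chunk 5: stream[48..49]='0' size=0 (terminator). Final body='u8thf1vpdvgvtzvr645rmib0w3dy' (28 bytes)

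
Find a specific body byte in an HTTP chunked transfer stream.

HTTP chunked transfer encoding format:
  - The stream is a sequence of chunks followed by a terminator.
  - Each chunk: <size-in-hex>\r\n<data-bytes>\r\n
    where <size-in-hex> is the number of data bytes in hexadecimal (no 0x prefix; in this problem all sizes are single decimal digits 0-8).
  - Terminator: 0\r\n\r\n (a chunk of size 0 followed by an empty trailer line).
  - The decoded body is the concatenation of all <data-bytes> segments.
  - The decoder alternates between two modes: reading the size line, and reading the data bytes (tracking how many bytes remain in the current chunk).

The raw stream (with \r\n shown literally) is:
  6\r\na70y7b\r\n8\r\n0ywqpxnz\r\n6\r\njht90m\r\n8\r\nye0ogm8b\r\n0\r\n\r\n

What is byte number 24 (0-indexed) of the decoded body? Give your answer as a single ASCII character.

Chunk 1: stream[0..1]='6' size=0x6=6, data at stream[3..9]='a70y7b' -> body[0..6], body so far='a70y7b'
Chunk 2: stream[11..12]='8' size=0x8=8, data at stream[14..22]='0ywqpxnz' -> body[6..14], body so far='a70y7b0ywqpxnz'
Chunk 3: stream[24..25]='6' size=0x6=6, data at stream[27..33]='jht90m' -> body[14..20], body so far='a70y7b0ywqpxnzjht90m'
Chunk 4: stream[35..36]='8' size=0x8=8, data at stream[38..46]='ye0ogm8b' -> body[20..28], body so far='a70y7b0ywqpxnzjht90mye0ogm8b'
Chunk 5: stream[48..49]='0' size=0 (terminator). Final body='a70y7b0ywqpxnzjht90mye0ogm8b' (28 bytes)
Body byte 24 = 'g'

Answer: g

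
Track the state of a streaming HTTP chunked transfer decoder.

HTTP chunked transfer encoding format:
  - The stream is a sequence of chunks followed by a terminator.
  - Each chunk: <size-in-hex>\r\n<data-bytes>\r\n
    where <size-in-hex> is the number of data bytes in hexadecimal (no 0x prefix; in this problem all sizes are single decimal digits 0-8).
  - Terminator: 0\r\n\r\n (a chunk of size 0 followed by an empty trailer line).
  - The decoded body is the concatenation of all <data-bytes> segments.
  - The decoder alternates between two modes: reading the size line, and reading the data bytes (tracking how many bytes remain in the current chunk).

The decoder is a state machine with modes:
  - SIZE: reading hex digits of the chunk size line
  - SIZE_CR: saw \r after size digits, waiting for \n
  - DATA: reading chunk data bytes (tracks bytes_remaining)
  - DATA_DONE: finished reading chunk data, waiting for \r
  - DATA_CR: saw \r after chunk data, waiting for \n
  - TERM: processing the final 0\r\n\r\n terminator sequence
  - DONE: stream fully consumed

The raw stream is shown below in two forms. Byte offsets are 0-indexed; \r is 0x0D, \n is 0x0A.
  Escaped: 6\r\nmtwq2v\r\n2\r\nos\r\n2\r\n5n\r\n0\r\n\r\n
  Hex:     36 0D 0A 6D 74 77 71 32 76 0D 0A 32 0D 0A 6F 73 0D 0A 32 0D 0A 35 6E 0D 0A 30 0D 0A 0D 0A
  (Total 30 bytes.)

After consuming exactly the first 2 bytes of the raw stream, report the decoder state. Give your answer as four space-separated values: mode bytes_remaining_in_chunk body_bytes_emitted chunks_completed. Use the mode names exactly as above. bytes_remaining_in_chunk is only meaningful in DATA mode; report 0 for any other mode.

Byte 0 = '6': mode=SIZE remaining=0 emitted=0 chunks_done=0
Byte 1 = 0x0D: mode=SIZE_CR remaining=0 emitted=0 chunks_done=0

Answer: SIZE_CR 0 0 0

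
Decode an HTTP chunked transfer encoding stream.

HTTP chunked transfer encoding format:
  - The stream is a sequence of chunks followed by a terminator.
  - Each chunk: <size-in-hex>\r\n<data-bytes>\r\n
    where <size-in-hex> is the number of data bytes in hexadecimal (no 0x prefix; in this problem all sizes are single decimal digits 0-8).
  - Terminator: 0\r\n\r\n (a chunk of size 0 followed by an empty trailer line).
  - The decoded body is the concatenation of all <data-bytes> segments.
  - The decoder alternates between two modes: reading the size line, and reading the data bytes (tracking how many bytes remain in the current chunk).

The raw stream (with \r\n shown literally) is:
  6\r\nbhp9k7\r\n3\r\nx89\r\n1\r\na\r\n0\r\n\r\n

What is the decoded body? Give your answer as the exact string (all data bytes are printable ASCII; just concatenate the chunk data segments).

Chunk 1: stream[0..1]='6' size=0x6=6, data at stream[3..9]='bhp9k7' -> body[0..6], body so far='bhp9k7'
Chunk 2: stream[11..12]='3' size=0x3=3, data at stream[14..17]='x89' -> body[6..9], body so far='bhp9k7x89'
Chunk 3: stream[19..20]='1' size=0x1=1, data at stream[22..23]='a' -> body[9..10], body so far='bhp9k7x89a'
Chunk 4: stream[25..26]='0' size=0 (terminator). Final body='bhp9k7x89a' (10 bytes)

Answer: bhp9k7x89a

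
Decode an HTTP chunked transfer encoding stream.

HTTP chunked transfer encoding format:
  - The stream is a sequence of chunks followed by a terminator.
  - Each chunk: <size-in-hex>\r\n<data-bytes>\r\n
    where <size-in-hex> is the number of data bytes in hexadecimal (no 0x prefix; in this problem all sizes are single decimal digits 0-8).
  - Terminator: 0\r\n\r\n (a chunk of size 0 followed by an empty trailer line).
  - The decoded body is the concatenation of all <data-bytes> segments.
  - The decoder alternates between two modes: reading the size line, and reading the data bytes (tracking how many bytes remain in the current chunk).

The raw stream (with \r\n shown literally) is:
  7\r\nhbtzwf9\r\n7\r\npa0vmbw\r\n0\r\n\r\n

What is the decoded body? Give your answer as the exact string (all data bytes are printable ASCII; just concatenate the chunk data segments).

Answer: hbtzwf9pa0vmbw

Derivation:
Chunk 1: stream[0..1]='7' size=0x7=7, data at stream[3..10]='hbtzwf9' -> body[0..7], body so far='hbtzwf9'
Chunk 2: stream[12..13]='7' size=0x7=7, data at stream[15..22]='pa0vmbw' -> body[7..14], body so far='hbtzwf9pa0vmbw'
Chunk 3: stream[24..25]='0' size=0 (terminator). Final body='hbtzwf9pa0vmbw' (14 bytes)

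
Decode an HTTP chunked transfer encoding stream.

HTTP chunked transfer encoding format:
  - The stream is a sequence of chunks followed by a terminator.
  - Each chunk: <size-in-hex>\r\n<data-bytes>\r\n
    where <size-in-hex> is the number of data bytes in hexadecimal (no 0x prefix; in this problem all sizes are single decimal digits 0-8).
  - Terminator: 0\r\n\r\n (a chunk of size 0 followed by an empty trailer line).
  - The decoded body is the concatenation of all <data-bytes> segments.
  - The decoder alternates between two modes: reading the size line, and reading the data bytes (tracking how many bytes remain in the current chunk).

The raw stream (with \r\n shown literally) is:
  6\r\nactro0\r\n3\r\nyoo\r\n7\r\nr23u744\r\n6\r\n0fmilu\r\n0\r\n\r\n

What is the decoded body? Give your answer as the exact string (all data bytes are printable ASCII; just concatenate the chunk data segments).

Chunk 1: stream[0..1]='6' size=0x6=6, data at stream[3..9]='actro0' -> body[0..6], body so far='actro0'
Chunk 2: stream[11..12]='3' size=0x3=3, data at stream[14..17]='yoo' -> body[6..9], body so far='actro0yoo'
Chunk 3: stream[19..20]='7' size=0x7=7, data at stream[22..29]='r23u744' -> body[9..16], body so far='actro0yoor23u744'
Chunk 4: stream[31..32]='6' size=0x6=6, data at stream[34..40]='0fmilu' -> body[16..22], body so far='actro0yoor23u7440fmilu'
Chunk 5: stream[42..43]='0' size=0 (terminator). Final body='actro0yoor23u7440fmilu' (22 bytes)

Answer: actro0yoor23u7440fmilu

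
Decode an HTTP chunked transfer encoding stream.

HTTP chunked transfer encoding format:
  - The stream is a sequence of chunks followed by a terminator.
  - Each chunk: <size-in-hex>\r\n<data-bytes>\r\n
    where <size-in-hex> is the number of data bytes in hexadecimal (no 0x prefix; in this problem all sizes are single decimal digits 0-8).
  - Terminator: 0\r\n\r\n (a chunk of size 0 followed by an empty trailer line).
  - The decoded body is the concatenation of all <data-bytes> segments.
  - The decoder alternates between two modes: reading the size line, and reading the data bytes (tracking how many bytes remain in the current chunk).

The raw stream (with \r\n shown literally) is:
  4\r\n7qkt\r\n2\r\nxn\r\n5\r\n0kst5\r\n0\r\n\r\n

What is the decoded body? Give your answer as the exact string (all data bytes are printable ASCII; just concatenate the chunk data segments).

Chunk 1: stream[0..1]='4' size=0x4=4, data at stream[3..7]='7qkt' -> body[0..4], body so far='7qkt'
Chunk 2: stream[9..10]='2' size=0x2=2, data at stream[12..14]='xn' -> body[4..6], body so far='7qktxn'
Chunk 3: stream[16..17]='5' size=0x5=5, data at stream[19..24]='0kst5' -> body[6..11], body so far='7qktxn0kst5'
Chunk 4: stream[26..27]='0' size=0 (terminator). Final body='7qktxn0kst5' (11 bytes)

Answer: 7qktxn0kst5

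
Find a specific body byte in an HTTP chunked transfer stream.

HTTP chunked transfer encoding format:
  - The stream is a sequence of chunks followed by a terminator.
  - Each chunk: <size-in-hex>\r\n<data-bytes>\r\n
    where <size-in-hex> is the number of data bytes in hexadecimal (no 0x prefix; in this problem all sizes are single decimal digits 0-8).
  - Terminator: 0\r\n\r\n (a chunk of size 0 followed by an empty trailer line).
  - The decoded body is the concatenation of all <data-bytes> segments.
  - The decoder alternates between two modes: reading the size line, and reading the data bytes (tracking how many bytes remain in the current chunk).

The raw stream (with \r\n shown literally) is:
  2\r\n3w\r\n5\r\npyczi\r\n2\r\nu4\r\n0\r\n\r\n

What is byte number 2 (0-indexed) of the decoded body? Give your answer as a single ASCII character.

Answer: p

Derivation:
Chunk 1: stream[0..1]='2' size=0x2=2, data at stream[3..5]='3w' -> body[0..2], body so far='3w'
Chunk 2: stream[7..8]='5' size=0x5=5, data at stream[10..15]='pyczi' -> body[2..7], body so far='3wpyczi'
Chunk 3: stream[17..18]='2' size=0x2=2, data at stream[20..22]='u4' -> body[7..9], body so far='3wpycziu4'
Chunk 4: stream[24..25]='0' size=0 (terminator). Final body='3wpycziu4' (9 bytes)
Body byte 2 = 'p'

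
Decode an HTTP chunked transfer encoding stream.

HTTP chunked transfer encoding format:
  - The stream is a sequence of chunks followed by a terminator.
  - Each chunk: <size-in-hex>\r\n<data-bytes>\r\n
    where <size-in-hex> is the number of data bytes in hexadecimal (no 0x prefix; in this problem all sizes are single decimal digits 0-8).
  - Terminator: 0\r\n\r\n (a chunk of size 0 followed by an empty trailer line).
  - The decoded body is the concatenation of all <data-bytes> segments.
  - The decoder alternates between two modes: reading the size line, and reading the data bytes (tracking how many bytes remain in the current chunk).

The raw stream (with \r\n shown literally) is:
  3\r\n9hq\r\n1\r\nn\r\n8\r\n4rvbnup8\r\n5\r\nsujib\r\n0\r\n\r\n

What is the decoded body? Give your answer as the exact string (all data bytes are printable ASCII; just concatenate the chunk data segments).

Chunk 1: stream[0..1]='3' size=0x3=3, data at stream[3..6]='9hq' -> body[0..3], body so far='9hq'
Chunk 2: stream[8..9]='1' size=0x1=1, data at stream[11..12]='n' -> body[3..4], body so far='9hqn'
Chunk 3: stream[14..15]='8' size=0x8=8, data at stream[17..25]='4rvbnup8' -> body[4..12], body so far='9hqn4rvbnup8'
Chunk 4: stream[27..28]='5' size=0x5=5, data at stream[30..35]='sujib' -> body[12..17], body so far='9hqn4rvbnup8sujib'
Chunk 5: stream[37..38]='0' size=0 (terminator). Final body='9hqn4rvbnup8sujib' (17 bytes)

Answer: 9hqn4rvbnup8sujib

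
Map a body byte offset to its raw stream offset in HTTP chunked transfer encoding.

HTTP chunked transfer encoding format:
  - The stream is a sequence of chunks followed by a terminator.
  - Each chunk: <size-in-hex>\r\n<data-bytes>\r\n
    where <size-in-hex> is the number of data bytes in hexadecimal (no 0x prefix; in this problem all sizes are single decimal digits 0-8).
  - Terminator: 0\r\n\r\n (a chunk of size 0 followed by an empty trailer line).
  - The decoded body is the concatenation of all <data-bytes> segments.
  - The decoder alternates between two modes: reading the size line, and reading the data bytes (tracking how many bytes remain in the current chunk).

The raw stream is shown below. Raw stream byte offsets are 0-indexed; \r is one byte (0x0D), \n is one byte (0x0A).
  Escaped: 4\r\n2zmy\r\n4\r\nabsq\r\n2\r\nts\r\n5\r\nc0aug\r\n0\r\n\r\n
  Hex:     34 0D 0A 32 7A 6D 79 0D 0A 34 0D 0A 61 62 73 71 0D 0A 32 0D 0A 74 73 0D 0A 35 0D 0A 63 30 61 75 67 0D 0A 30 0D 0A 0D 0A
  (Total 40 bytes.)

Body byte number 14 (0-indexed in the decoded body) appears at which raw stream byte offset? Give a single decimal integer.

Answer: 32

Derivation:
Chunk 1: stream[0..1]='4' size=0x4=4, data at stream[3..7]='2zmy' -> body[0..4], body so far='2zmy'
Chunk 2: stream[9..10]='4' size=0x4=4, data at stream[12..16]='absq' -> body[4..8], body so far='2zmyabsq'
Chunk 3: stream[18..19]='2' size=0x2=2, data at stream[21..23]='ts' -> body[8..10], body so far='2zmyabsqts'
Chunk 4: stream[25..26]='5' size=0x5=5, data at stream[28..33]='c0aug' -> body[10..15], body so far='2zmyabsqtsc0aug'
Chunk 5: stream[35..36]='0' size=0 (terminator). Final body='2zmyabsqtsc0aug' (15 bytes)
Body byte 14 at stream offset 32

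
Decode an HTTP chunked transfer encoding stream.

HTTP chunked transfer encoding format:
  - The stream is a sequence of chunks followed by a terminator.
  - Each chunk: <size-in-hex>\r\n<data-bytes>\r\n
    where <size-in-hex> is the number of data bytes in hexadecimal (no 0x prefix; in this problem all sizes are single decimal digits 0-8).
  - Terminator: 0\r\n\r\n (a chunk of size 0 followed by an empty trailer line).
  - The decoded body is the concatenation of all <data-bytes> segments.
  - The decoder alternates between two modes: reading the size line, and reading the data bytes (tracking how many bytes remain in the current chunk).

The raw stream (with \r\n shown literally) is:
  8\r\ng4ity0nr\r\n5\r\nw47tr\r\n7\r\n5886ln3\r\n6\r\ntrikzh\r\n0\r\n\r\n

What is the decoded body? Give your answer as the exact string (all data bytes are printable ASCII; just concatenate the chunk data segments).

Answer: g4ity0nrw47tr5886ln3trikzh

Derivation:
Chunk 1: stream[0..1]='8' size=0x8=8, data at stream[3..11]='g4ity0nr' -> body[0..8], body so far='g4ity0nr'
Chunk 2: stream[13..14]='5' size=0x5=5, data at stream[16..21]='w47tr' -> body[8..13], body so far='g4ity0nrw47tr'
Chunk 3: stream[23..24]='7' size=0x7=7, data at stream[26..33]='5886ln3' -> body[13..20], body so far='g4ity0nrw47tr5886ln3'
Chunk 4: stream[35..36]='6' size=0x6=6, data at stream[38..44]='trikzh' -> body[20..26], body so far='g4ity0nrw47tr5886ln3trikzh'
Chunk 5: stream[46..47]='0' size=0 (terminator). Final body='g4ity0nrw47tr5886ln3trikzh' (26 bytes)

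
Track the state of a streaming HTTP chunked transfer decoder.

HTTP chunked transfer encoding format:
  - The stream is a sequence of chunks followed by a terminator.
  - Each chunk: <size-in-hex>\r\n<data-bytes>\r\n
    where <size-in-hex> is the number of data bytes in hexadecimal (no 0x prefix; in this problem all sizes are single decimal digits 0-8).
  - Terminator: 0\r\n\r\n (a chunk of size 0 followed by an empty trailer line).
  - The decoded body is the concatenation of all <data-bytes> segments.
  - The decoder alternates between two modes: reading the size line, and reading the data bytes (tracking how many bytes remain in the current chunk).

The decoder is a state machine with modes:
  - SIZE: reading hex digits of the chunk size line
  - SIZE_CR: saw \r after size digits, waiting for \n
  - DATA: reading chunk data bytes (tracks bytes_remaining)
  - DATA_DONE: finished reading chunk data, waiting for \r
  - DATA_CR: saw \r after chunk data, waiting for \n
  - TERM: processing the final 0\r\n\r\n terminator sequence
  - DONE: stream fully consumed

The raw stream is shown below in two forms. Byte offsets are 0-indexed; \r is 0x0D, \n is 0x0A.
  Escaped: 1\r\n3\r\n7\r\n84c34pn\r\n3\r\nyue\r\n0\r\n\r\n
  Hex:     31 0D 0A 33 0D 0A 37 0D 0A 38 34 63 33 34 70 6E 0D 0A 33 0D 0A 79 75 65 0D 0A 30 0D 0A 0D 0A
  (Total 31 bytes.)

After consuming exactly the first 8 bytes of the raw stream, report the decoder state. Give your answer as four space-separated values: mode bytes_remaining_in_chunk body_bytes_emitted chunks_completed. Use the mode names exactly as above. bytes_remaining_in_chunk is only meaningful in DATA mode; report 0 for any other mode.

Answer: SIZE_CR 0 1 1

Derivation:
Byte 0 = '1': mode=SIZE remaining=0 emitted=0 chunks_done=0
Byte 1 = 0x0D: mode=SIZE_CR remaining=0 emitted=0 chunks_done=0
Byte 2 = 0x0A: mode=DATA remaining=1 emitted=0 chunks_done=0
Byte 3 = '3': mode=DATA_DONE remaining=0 emitted=1 chunks_done=0
Byte 4 = 0x0D: mode=DATA_CR remaining=0 emitted=1 chunks_done=0
Byte 5 = 0x0A: mode=SIZE remaining=0 emitted=1 chunks_done=1
Byte 6 = '7': mode=SIZE remaining=0 emitted=1 chunks_done=1
Byte 7 = 0x0D: mode=SIZE_CR remaining=0 emitted=1 chunks_done=1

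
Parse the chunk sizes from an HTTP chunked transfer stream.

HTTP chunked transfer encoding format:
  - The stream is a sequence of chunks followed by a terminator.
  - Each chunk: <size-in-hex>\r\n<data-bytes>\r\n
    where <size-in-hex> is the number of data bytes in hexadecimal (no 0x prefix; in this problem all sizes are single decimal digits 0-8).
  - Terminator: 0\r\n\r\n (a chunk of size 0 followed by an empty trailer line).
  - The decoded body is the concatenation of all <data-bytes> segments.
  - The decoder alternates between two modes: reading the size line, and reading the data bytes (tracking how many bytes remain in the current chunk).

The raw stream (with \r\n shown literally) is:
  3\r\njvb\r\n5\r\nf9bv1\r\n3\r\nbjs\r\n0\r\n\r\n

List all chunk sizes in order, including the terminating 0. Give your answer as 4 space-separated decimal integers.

Answer: 3 5 3 0

Derivation:
Chunk 1: stream[0..1]='3' size=0x3=3, data at stream[3..6]='jvb' -> body[0..3], body so far='jvb'
Chunk 2: stream[8..9]='5' size=0x5=5, data at stream[11..16]='f9bv1' -> body[3..8], body so far='jvbf9bv1'
Chunk 3: stream[18..19]='3' size=0x3=3, data at stream[21..24]='bjs' -> body[8..11], body so far='jvbf9bv1bjs'
Chunk 4: stream[26..27]='0' size=0 (terminator). Final body='jvbf9bv1bjs' (11 bytes)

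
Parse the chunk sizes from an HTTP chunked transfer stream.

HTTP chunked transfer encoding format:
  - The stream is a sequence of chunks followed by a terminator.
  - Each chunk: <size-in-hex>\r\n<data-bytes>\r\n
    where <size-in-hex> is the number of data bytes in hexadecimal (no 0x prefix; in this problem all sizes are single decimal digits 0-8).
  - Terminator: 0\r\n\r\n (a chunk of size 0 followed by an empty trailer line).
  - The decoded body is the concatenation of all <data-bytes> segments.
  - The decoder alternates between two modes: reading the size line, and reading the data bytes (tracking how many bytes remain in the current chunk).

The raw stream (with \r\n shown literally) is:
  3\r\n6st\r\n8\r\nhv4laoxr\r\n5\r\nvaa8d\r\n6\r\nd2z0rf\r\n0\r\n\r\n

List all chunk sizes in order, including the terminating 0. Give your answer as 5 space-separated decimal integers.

Chunk 1: stream[0..1]='3' size=0x3=3, data at stream[3..6]='6st' -> body[0..3], body so far='6st'
Chunk 2: stream[8..9]='8' size=0x8=8, data at stream[11..19]='hv4laoxr' -> body[3..11], body so far='6sthv4laoxr'
Chunk 3: stream[21..22]='5' size=0x5=5, data at stream[24..29]='vaa8d' -> body[11..16], body so far='6sthv4laoxrvaa8d'
Chunk 4: stream[31..32]='6' size=0x6=6, data at stream[34..40]='d2z0rf' -> body[16..22], body so far='6sthv4laoxrvaa8dd2z0rf'
Chunk 5: stream[42..43]='0' size=0 (terminator). Final body='6sthv4laoxrvaa8dd2z0rf' (22 bytes)

Answer: 3 8 5 6 0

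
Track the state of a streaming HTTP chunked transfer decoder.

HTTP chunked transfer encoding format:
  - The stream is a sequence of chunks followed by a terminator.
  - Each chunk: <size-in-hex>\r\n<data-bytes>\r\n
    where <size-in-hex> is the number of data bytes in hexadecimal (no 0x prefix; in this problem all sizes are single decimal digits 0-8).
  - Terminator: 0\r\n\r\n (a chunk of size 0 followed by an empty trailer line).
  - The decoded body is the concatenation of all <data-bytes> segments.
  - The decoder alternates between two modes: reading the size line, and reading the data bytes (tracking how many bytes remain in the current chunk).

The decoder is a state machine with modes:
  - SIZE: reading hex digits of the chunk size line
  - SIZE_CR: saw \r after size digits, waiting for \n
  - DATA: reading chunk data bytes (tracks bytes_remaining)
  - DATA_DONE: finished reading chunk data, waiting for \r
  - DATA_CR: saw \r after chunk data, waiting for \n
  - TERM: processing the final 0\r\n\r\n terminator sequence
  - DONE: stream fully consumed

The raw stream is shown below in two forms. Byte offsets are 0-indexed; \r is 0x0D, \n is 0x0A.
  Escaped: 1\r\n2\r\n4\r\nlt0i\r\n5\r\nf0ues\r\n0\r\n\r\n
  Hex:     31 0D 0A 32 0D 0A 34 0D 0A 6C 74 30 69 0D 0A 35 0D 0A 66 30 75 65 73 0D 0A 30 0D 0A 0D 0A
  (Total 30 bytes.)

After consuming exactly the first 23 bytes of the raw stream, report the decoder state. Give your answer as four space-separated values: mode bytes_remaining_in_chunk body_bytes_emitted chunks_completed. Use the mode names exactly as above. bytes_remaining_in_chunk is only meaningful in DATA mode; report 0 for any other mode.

Answer: DATA_DONE 0 10 2

Derivation:
Byte 0 = '1': mode=SIZE remaining=0 emitted=0 chunks_done=0
Byte 1 = 0x0D: mode=SIZE_CR remaining=0 emitted=0 chunks_done=0
Byte 2 = 0x0A: mode=DATA remaining=1 emitted=0 chunks_done=0
Byte 3 = '2': mode=DATA_DONE remaining=0 emitted=1 chunks_done=0
Byte 4 = 0x0D: mode=DATA_CR remaining=0 emitted=1 chunks_done=0
Byte 5 = 0x0A: mode=SIZE remaining=0 emitted=1 chunks_done=1
Byte 6 = '4': mode=SIZE remaining=0 emitted=1 chunks_done=1
Byte 7 = 0x0D: mode=SIZE_CR remaining=0 emitted=1 chunks_done=1
Byte 8 = 0x0A: mode=DATA remaining=4 emitted=1 chunks_done=1
Byte 9 = 'l': mode=DATA remaining=3 emitted=2 chunks_done=1
Byte 10 = 't': mode=DATA remaining=2 emitted=3 chunks_done=1
Byte 11 = '0': mode=DATA remaining=1 emitted=4 chunks_done=1
Byte 12 = 'i': mode=DATA_DONE remaining=0 emitted=5 chunks_done=1
Byte 13 = 0x0D: mode=DATA_CR remaining=0 emitted=5 chunks_done=1
Byte 14 = 0x0A: mode=SIZE remaining=0 emitted=5 chunks_done=2
Byte 15 = '5': mode=SIZE remaining=0 emitted=5 chunks_done=2
Byte 16 = 0x0D: mode=SIZE_CR remaining=0 emitted=5 chunks_done=2
Byte 17 = 0x0A: mode=DATA remaining=5 emitted=5 chunks_done=2
Byte 18 = 'f': mode=DATA remaining=4 emitted=6 chunks_done=2
Byte 19 = '0': mode=DATA remaining=3 emitted=7 chunks_done=2
Byte 20 = 'u': mode=DATA remaining=2 emitted=8 chunks_done=2
Byte 21 = 'e': mode=DATA remaining=1 emitted=9 chunks_done=2
Byte 22 = 's': mode=DATA_DONE remaining=0 emitted=10 chunks_done=2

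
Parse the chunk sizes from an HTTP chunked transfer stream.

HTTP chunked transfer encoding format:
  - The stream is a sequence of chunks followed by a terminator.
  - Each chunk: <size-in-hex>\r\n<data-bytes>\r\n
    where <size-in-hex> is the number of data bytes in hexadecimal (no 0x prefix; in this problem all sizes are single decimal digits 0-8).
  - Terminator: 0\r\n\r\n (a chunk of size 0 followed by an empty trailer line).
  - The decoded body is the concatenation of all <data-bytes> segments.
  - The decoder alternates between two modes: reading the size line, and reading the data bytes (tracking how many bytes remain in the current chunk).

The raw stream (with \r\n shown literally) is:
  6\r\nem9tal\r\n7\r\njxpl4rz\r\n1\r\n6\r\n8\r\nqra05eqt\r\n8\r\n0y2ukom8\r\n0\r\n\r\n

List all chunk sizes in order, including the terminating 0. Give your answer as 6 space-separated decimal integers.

Answer: 6 7 1 8 8 0

Derivation:
Chunk 1: stream[0..1]='6' size=0x6=6, data at stream[3..9]='em9tal' -> body[0..6], body so far='em9tal'
Chunk 2: stream[11..12]='7' size=0x7=7, data at stream[14..21]='jxpl4rz' -> body[6..13], body so far='em9taljxpl4rz'
Chunk 3: stream[23..24]='1' size=0x1=1, data at stream[26..27]='6' -> body[13..14], body so far='em9taljxpl4rz6'
Chunk 4: stream[29..30]='8' size=0x8=8, data at stream[32..40]='qra05eqt' -> body[14..22], body so far='em9taljxpl4rz6qra05eqt'
Chunk 5: stream[42..43]='8' size=0x8=8, data at stream[45..53]='0y2ukom8' -> body[22..30], body so far='em9taljxpl4rz6qra05eqt0y2ukom8'
Chunk 6: stream[55..56]='0' size=0 (terminator). Final body='em9taljxpl4rz6qra05eqt0y2ukom8' (30 bytes)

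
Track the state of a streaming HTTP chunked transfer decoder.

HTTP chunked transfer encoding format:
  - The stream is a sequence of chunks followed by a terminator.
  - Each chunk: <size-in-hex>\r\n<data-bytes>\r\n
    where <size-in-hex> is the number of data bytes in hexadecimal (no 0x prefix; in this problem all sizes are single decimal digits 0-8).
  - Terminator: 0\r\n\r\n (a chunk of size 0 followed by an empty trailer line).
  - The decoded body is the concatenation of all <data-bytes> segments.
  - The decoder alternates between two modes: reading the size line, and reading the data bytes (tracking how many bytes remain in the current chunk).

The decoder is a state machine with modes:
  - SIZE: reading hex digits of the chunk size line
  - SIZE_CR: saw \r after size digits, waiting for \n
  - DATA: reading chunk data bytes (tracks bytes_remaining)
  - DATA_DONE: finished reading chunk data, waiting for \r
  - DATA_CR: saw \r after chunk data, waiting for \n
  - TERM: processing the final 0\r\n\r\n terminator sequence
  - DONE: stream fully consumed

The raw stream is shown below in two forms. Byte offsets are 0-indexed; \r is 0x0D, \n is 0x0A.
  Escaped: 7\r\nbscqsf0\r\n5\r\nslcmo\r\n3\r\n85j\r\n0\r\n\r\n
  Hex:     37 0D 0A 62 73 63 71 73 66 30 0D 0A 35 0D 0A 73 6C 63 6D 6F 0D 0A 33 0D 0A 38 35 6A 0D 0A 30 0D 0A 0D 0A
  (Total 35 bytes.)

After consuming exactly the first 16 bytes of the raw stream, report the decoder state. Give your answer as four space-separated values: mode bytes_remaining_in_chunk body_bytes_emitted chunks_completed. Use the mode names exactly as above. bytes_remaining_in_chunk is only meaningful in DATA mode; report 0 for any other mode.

Byte 0 = '7': mode=SIZE remaining=0 emitted=0 chunks_done=0
Byte 1 = 0x0D: mode=SIZE_CR remaining=0 emitted=0 chunks_done=0
Byte 2 = 0x0A: mode=DATA remaining=7 emitted=0 chunks_done=0
Byte 3 = 'b': mode=DATA remaining=6 emitted=1 chunks_done=0
Byte 4 = 's': mode=DATA remaining=5 emitted=2 chunks_done=0
Byte 5 = 'c': mode=DATA remaining=4 emitted=3 chunks_done=0
Byte 6 = 'q': mode=DATA remaining=3 emitted=4 chunks_done=0
Byte 7 = 's': mode=DATA remaining=2 emitted=5 chunks_done=0
Byte 8 = 'f': mode=DATA remaining=1 emitted=6 chunks_done=0
Byte 9 = '0': mode=DATA_DONE remaining=0 emitted=7 chunks_done=0
Byte 10 = 0x0D: mode=DATA_CR remaining=0 emitted=7 chunks_done=0
Byte 11 = 0x0A: mode=SIZE remaining=0 emitted=7 chunks_done=1
Byte 12 = '5': mode=SIZE remaining=0 emitted=7 chunks_done=1
Byte 13 = 0x0D: mode=SIZE_CR remaining=0 emitted=7 chunks_done=1
Byte 14 = 0x0A: mode=DATA remaining=5 emitted=7 chunks_done=1
Byte 15 = 's': mode=DATA remaining=4 emitted=8 chunks_done=1

Answer: DATA 4 8 1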